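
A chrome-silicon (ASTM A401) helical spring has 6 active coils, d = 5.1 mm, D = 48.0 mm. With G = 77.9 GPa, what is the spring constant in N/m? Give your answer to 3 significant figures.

k = Gd⁴/(8D³N_a) = (77.9×10³ × 5.1⁴) / (8 × 48.0³ × 6)
  = 5.27009e+07 / 5.30842e+06 = 9.9278 N/mm = 9927.8 N/m

9930 N/m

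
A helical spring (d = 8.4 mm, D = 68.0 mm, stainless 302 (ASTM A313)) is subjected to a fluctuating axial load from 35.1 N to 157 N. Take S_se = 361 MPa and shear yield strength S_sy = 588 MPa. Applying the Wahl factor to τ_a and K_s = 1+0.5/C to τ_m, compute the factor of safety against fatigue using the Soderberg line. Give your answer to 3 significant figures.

C = D/d = 68.0/8.4 = 8.0952; K_W = (4C−1)/(4C−4)+0.615/C = 1.1817; K_s = 1+0.5/C = 1.0618
F_a = (F_max−F_min)/2 = 60.95 N; F_m = (F_max+F_min)/2 = 96.05 N
τ_a = K_W·8F_aD/(πd³) = 1.1817 × 17.807 = 21.042 MPa
τ_m = K_s·8F_mD/(πd³) = 1.0618 × 28.061 = 29.795 MPa
Soderberg: 1/n_f = τ_a/S_se + τ_m/S_sy = 21.042/361 + 29.795/588 = 0.05829 + 0.05067 = 0.10896
n_f = 1/0.10896 = 9.178

9.18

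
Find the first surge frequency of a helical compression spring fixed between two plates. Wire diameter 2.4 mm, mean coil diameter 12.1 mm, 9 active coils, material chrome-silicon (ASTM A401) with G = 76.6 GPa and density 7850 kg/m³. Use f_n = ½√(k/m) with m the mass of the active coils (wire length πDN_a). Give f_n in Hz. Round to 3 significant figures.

640 Hz

k = Gd⁴/(8D³N_a) = (76.6×10³)(2.4⁴)/(8·12.1³·9) = 19.924 N/mm = 19924 N/m
Wire length L = πDN_a = π·12.1·9 = 342.12 mm
m = ρ·(πd²/4)·L = 7850 × 4.5239×10⁻⁶ m² × 0.34212 m = 0.01215 kg
f_n = ½√(k/m) = 0.5·√(19924/0.01215) = 0.5·√(1.6399e+06) = 640.3 Hz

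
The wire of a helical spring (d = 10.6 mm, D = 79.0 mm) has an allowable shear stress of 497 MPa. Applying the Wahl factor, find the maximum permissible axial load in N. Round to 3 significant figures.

2450 N

C = D/d = 79.0/10.6 = 7.4528
K_W = (4C−1)/(4C−4) + 0.615/C = 28.811/25.811 + 0.0825 = 1.1987
τ_max = K·8FD/(πd³) → F_max = τ_allow·πd³/(8DK)
F_max = 497·π·10.6³/(8·79.0·1.1987) = 1.8596e+06/757.61 = 2454.6 N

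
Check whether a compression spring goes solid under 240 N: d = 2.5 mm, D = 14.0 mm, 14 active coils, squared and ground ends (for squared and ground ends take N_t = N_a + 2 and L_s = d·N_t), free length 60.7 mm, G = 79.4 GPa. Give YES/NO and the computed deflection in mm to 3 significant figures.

k = Gd⁴/(8D³N_a) = (79.4×10³)(2.5⁴)/(8·14.0³·14) = 10.092 N/mm
N_t = 16; L_s = 2.5·16 = 40 mm; δ_solid = L₀ − L_s = 60.7 − 40 = 20.7 mm
δ = F/k = 240/10.092 = 23.781 mm
δ ≥ δ_solid → spring goes solid

YES, δ = 23.8 mm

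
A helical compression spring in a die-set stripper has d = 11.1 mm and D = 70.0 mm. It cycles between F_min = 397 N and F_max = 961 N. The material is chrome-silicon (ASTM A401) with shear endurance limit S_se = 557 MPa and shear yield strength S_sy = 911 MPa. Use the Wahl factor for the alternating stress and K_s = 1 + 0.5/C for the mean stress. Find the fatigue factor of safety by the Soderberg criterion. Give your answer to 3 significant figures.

C = D/d = 70.0/11.1 = 6.3063; K_W = (4C−1)/(4C−4)+0.615/C = 1.2389; K_s = 1+0.5/C = 1.0793
F_a = (F_max−F_min)/2 = 282 N; F_m = (F_max+F_min)/2 = 679 N
τ_a = K_W·8F_aD/(πd³) = 1.2389 × 36.755 = 45.535 MPa
τ_m = K_s·8F_mD/(πd³) = 1.0793 × 88.499 = 95.516 MPa
Soderberg: 1/n_f = τ_a/S_se + τ_m/S_sy = 45.535/557 + 95.516/911 = 0.08175 + 0.10485 = 0.1866
n_f = 1/0.1866 = 5.359

5.36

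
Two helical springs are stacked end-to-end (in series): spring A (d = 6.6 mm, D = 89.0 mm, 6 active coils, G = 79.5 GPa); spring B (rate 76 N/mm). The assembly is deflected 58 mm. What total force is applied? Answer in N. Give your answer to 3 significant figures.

k_A = Gd⁴/(8D³N_a) = (79.5×10³)(6.6⁴)/(8·89.0³·6) = 4.4579 N/mm
Series: 1/k_eq = 1/4.4579 + 1/76 = 0.23748; k_eq = 4.2109 N/mm
F = k_eq·δ = 4.2109·58 = 244.23 N

244 N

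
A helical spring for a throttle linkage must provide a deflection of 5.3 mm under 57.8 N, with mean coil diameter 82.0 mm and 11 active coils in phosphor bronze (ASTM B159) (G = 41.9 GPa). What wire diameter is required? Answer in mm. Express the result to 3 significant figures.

Required rate k = F/δ = 57.8/5.3 = 10.906 N/mm
d = (8D³N_a·k / G)^(1/4) = (8·82.0³·11·10.906 / (41.9×10³))^0.25
  = (12629)^0.25 = 10.6008 mm

10.6 mm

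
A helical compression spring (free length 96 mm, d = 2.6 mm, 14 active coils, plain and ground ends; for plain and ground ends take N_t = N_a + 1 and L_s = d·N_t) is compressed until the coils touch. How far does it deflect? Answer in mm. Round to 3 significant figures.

57.0 mm

N_t = 15; L_s = 2.6·15 = 39 mm
δ_solid = L₀ − L_s = 96 − 39 = 57 mm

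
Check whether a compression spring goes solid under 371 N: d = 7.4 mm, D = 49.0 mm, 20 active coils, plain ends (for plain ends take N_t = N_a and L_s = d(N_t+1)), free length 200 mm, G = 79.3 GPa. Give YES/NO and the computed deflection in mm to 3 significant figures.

k = Gd⁴/(8D³N_a) = (79.3×10³)(7.4⁴)/(8·49.0³·20) = 12.633 N/mm
N_t = 20; L_s = 7.4·21 = 155.4 mm; δ_solid = L₀ − L_s = 200 − 155.4 = 44.6 mm
δ = F/k = 371/12.633 = 29.369 mm
δ < δ_solid → spring does not go solid

NO, δ = 29.4 mm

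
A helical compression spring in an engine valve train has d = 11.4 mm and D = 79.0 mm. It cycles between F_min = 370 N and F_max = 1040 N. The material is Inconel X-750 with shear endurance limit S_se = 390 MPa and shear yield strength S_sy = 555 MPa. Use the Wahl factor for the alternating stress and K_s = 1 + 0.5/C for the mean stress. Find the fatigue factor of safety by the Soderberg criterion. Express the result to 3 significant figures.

3.06

C = D/d = 79.0/11.4 = 6.9298; K_W = (4C−1)/(4C−4)+0.615/C = 1.2152; K_s = 1+0.5/C = 1.0722
F_a = (F_max−F_min)/2 = 335 N; F_m = (F_max+F_min)/2 = 705 N
τ_a = K_W·8F_aD/(πd³) = 1.2152 × 45.488 = 55.278 MPa
τ_m = K_s·8F_mD/(πd³) = 1.0722 × 95.729 = 102.64 MPa
Soderberg: 1/n_f = τ_a/S_se + τ_m/S_sy = 55.278/390 + 102.64/555 = 0.14174 + 0.18493 = 0.32667
n_f = 1/0.32667 = 3.061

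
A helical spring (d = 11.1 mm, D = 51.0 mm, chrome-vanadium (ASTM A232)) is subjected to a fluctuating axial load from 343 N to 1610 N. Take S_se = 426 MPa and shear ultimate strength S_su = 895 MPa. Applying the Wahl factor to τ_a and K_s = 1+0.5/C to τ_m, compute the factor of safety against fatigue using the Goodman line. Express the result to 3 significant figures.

3.28

C = D/d = 51.0/11.1 = 4.5946; K_W = (4C−1)/(4C−4)+0.615/C = 1.3425; K_s = 1+0.5/C = 1.1088
F_a = (F_max−F_min)/2 = 633.5 N; F_m = (F_max+F_min)/2 = 976.5 N
τ_a = K_W·8F_aD/(πd³) = 1.3425 × 60.157 = 80.761 MPa
τ_m = K_s·8F_mD/(πd³) = 1.1088 × 92.729 = 102.82 MPa
Goodman: 1/n_f = τ_a/S_se + τ_m/S_su = 80.761/426 + 102.82/895 = 0.18958 + 0.11488 = 0.30446
n_f = 1/0.30446 = 3.284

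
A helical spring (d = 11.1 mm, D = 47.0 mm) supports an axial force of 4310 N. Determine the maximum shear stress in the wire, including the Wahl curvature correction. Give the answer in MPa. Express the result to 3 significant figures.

519 MPa

Spring index C = D/d = 47.0/11.1 = 4.2342
K_W = (4C−1)/(4C−4) + 0.615/C = 15.937/12.937 + 0.1452 = 1.3771
τ₀ = 8FD/(πd³) = 8·4310·47.0/(π·11.1³) = 1.62056e+06/4296.5 = 377.18 MPa
τ_max = K·τ₀ = 1.3771 × 377.18 = 519.43 MPa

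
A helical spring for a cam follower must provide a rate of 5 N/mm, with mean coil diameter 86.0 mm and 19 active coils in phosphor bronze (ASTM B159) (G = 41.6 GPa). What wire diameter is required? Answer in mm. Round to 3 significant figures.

10.4 mm

d = (8D³N_a·k / G)^(1/4) = (8·86.0³·19·5 / (41.6×10³))^0.25
  = (11620)^0.25 = 10.3825 mm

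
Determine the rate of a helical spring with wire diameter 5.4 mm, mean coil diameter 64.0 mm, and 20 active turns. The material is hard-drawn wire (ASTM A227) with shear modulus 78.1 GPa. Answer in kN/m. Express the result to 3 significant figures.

1.58 kN/m

k = Gd⁴/(8D³N_a) = (78.1×10³ × 5.4⁴) / (8 × 64.0³ × 20)
  = 6.64089e+07 / 4.1943e+07 = 1.5833 N/mm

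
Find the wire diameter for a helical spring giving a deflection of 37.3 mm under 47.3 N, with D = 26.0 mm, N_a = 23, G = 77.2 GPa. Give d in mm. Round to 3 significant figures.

2.70 mm

Required rate k = F/δ = 47.3/37.3 = 1.2681 N/mm
d = (8D³N_a·k / G)^(1/4) = (8·26.0³·23·1.2681 / (77.2×10³))^0.25
  = (53.122)^0.25 = 2.6997 mm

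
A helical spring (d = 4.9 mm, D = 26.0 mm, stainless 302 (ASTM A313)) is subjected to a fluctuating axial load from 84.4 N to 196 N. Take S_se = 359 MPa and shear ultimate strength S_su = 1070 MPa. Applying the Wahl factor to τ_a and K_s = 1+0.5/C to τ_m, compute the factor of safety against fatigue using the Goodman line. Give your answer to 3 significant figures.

5.17

C = D/d = 26.0/4.9 = 5.3061; K_W = (4C−1)/(4C−4)+0.615/C = 1.2901; K_s = 1+0.5/C = 1.0942
F_a = (F_max−F_min)/2 = 55.8 N; F_m = (F_max+F_min)/2 = 140.2 N
τ_a = K_W·8F_aD/(πd³) = 1.2901 × 31.402 = 40.511 MPa
τ_m = K_s·8F_mD/(πd³) = 1.0942 × 78.899 = 86.334 MPa
Goodman: 1/n_f = τ_a/S_se + τ_m/S_su = 40.511/359 + 86.334/1070 = 0.11284 + 0.08069 = 0.19353
n_f = 1/0.19353 = 5.167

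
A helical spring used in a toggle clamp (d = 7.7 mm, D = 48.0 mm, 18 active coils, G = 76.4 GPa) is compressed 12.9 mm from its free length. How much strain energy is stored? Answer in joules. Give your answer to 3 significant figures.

1.40 J

k = Gd⁴/(8D³N_a) = (76.4×10³)(7.7⁴)/(8·48.0³·18) = 16.864 N/mm
U = ½kδ² = 0.5 × 16.864 × 12.9² = 1403.2 N·mm = 1.4032 J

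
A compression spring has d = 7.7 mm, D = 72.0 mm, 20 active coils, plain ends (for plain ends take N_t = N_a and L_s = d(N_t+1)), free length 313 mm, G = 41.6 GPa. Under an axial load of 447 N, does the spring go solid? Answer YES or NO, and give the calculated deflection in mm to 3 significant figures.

k = Gd⁴/(8D³N_a) = (41.6×10³)(7.7⁴)/(8·72.0³·20) = 2.4487 N/mm
N_t = 20; L_s = 7.7·21 = 161.7 mm; δ_solid = L₀ − L_s = 313 − 161.7 = 151.3 mm
δ = F/k = 447/2.4487 = 182.54 mm
δ ≥ δ_solid → spring goes solid

YES, δ = 183 mm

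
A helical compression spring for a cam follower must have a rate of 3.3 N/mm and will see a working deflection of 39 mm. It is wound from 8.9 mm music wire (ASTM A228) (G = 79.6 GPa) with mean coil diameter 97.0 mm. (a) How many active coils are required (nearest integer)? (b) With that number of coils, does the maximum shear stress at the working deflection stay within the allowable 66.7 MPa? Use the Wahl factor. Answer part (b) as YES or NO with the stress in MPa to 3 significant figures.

N_a = Gd⁴/(8D³k) = (79.6×10³)(8.9⁴)/(8·97.0³·3.3) = 20.73 → N_a = 21
Actual rate k = Gd⁴/(8D³·21) = 3.2572 N/mm
Working load F = kδ = 3.2572·39 = 127.03 N
C = 97.0/8.9 = 10.8989; K_W = (4C−1)/(4C−4)+0.615/C = 1.1322
τ_max = K_W·8FD/(πd³) = 1.1322·44.51 = 50.394 MPa
τ_max ≤ 66.7 MPa → acceptable

(a) 21 coils; (b) YES, τ_max = 50.4 MPa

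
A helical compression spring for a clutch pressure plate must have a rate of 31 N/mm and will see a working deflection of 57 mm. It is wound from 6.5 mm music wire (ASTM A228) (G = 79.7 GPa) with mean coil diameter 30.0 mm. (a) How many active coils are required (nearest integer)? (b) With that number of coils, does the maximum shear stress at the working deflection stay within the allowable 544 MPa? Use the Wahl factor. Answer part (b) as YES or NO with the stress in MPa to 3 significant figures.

(a) 21 coils; (b) NO, τ_max = 667 MPa

N_a = Gd⁴/(8D³k) = (79.7×10³)(6.5⁴)/(8·30.0³·31) = 21.25 → N_a = 21
Actual rate k = Gd⁴/(8D³·21) = 31.365 N/mm
Working load F = kδ = 31.365·57 = 1787.8 N
C = 30.0/6.5 = 4.6154; K_W = (4C−1)/(4C−4)+0.615/C = 1.3407
τ_max = K_W·8FD/(πd³) = 1.3407·497.32 = 666.75 MPa
τ_max > 544 MPa → exceeds allowable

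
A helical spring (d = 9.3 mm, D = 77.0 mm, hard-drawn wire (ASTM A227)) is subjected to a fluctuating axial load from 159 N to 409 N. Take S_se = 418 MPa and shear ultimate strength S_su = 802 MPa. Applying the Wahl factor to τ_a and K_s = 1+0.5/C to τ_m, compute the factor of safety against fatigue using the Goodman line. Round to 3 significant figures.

5.64

C = D/d = 77.0/9.3 = 8.2796; K_W = (4C−1)/(4C−4)+0.615/C = 1.1773; K_s = 1+0.5/C = 1.0604
F_a = (F_max−F_min)/2 = 125 N; F_m = (F_max+F_min)/2 = 284 N
τ_a = K_W·8F_aD/(πd³) = 1.1773 × 30.471 = 35.874 MPa
τ_m = K_s·8F_mD/(πd³) = 1.0604 × 69.231 = 73.412 MPa
Goodman: 1/n_f = τ_a/S_se + τ_m/S_su = 35.874/418 + 73.412/802 = 0.08582 + 0.09154 = 0.17736
n_f = 1/0.17736 = 5.638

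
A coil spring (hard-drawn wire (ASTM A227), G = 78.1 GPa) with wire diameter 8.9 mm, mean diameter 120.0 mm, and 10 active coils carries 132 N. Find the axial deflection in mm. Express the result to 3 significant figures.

k = Gd⁴/(8D³N_a) = (78.1×10³)(8.9⁴)/(8·120.0³·10) = 3.5447 N/mm
δ = F/k = 132 / 3.5447 = 37.239 mm

37.2 mm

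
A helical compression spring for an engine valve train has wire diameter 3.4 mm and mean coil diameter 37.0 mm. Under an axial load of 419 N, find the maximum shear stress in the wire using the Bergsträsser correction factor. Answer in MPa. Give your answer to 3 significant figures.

1130 MPa

Spring index C = D/d = 37.0/3.4 = 10.8824
K_B = (4C+2)/(4C−3) = 45.529/40.529 = 1.1234
τ₀ = 8FD/(πd³) = 8·419·37.0/(π·3.4³) = 124024/123.48 = 1004.4 MPa
τ_max = K·τ₀ = 1.1234 × 1004.4 = 1128.3 MPa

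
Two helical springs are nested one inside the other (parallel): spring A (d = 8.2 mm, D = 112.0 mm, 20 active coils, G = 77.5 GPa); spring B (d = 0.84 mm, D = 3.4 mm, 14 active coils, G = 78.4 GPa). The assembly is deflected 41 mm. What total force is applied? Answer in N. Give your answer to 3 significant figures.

k_A = Gd⁴/(8D³N_a) = (77.5×10³)(8.2⁴)/(8·112.0³·20) = 1.5588 N/mm
k_B = Gd⁴/(8D³N_a) = (78.4×10³)(0.84⁴)/(8·3.4³·14) = 8.867 N/mm
Parallel: k_eq = 1.5588 + 8.867 = 10.426 N/mm
F = k_eq·δ = 10.426·41 = 427.46 N

427 N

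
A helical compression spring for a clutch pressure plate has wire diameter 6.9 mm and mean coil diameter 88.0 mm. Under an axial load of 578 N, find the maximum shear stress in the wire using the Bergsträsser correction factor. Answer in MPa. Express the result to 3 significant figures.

435 MPa

Spring index C = D/d = 88.0/6.9 = 12.7536
K_B = (4C+2)/(4C−3) = 53.014/48.014 = 1.1041
τ₀ = 8FD/(πd³) = 8·578·88.0/(π·6.9³) = 406912/1032 = 394.28 MPa
τ_max = K·τ₀ = 1.1041 × 394.28 = 435.34 MPa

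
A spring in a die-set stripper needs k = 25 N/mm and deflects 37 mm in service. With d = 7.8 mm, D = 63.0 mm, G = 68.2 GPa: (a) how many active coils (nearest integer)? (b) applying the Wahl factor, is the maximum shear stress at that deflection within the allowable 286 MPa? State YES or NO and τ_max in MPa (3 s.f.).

(a) 5 coils; (b) NO, τ_max = 373 MPa

N_a = Gd⁴/(8D³k) = (68.2×10³)(7.8⁴)/(8·63.0³·25) = 5.048 → N_a = 5
Actual rate k = Gd⁴/(8D³·5) = 25.24 N/mm
Working load F = kδ = 25.24·37 = 933.86 N
C = 63.0/7.8 = 8.0769; K_W = (4C−1)/(4C−4)+0.615/C = 1.1821
τ_max = K_W·8FD/(πd³) = 1.1821·315.7 = 373.2 MPa
τ_max > 286 MPa → exceeds allowable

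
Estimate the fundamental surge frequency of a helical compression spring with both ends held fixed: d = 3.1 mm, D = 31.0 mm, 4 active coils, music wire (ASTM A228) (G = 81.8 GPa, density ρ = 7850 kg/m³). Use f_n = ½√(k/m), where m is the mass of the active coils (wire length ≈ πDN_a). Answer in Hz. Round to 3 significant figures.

293 Hz

k = Gd⁴/(8D³N_a) = (81.8×10³)(3.1⁴)/(8·31.0³·4) = 7.9244 N/mm = 7924.4 N/m
Wire length L = πDN_a = π·31.0·4 = 389.56 mm
m = ρ·(πd²/4)·L = 7850 × 7.5477×10⁻⁶ m² × 0.38956 m = 0.023081 kg
f_n = ½√(k/m) = 0.5·√(7924.4/0.023081) = 0.5·√(3.4333e+05) = 292.97 Hz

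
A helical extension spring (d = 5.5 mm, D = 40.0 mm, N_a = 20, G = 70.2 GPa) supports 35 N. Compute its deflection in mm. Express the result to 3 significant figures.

k = Gd⁴/(8D³N_a) = (70.2×10³)(5.5⁴)/(8·40.0³·20) = 6.2732 N/mm
δ = F/k = 35 / 6.2732 = 5.5793 mm

5.58 mm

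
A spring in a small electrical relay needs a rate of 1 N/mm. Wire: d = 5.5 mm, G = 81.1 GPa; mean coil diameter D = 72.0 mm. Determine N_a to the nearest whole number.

25

N_a = Gd⁴/(8D³k) = (81.1×10³ × 5.5⁴)/(8 × 72.0³ × 1)
    = 7.42116e+07 / 2.98598e+06 = 24.85 → 25 coils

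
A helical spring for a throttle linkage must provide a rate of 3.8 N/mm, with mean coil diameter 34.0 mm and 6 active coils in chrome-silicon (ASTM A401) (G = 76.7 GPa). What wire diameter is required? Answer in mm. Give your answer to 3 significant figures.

3.11 mm

d = (8D³N_a·k / G)^(1/4) = (8·34.0³·6·3.8 / (76.7×10³))^0.25
  = (93.469)^0.25 = 3.1093 mm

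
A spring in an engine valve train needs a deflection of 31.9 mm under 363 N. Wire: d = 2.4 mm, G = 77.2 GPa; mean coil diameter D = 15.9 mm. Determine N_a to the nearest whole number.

Required rate k = F/δ = 363/31.9 = 11.379 N/mm
N_a = Gd⁴/(8D³k) = (77.2×10³ × 2.4⁴)/(8 × 15.9³ × 11.379)
    = 2.56131e+06 / 365929 = 6.999 → 7 coils

7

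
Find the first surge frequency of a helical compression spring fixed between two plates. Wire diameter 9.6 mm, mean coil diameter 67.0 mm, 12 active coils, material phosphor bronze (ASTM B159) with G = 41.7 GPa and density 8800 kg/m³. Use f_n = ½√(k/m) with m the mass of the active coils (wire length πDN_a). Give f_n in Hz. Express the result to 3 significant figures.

k = Gd⁴/(8D³N_a) = (41.7×10³)(9.6⁴)/(8·67.0³·12) = 12.267 N/mm = 12267 N/m
Wire length L = πDN_a = π·67.0·12 = 2525.8 mm
m = ρ·(πd²/4)·L = 8800 × 72.382×10⁻⁶ m² × 2.5258 m = 1.6089 kg
f_n = ½√(k/m) = 0.5·√(12267/1.6089) = 0.5·√(7624.4) = 43.659 Hz

43.7 Hz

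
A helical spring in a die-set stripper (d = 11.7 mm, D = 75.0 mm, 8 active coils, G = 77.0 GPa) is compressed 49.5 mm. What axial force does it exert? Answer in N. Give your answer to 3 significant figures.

k = Gd⁴/(8D³N_a) = (77.0×10³)(11.7⁴)/(8·75.0³·8) = 53.44 N/mm
F = k·δ = 53.44 × 49.5 = 2645.3 N

2650 N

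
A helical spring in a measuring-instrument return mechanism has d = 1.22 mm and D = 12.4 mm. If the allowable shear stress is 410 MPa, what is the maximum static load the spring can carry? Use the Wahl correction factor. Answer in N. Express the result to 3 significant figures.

C = D/d = 12.4/1.22 = 10.1639
K_W = (4C−1)/(4C−4) + 0.615/C = 39.656/36.656 + 0.0605 = 1.1424
τ_max = K·8FD/(πd³) → F_max = τ_allow·πd³/(8DK)
F_max = 410·π·1.22³/(8·12.4·1.1424) = 2338.9/113.32 = 20.64 N

20.6 N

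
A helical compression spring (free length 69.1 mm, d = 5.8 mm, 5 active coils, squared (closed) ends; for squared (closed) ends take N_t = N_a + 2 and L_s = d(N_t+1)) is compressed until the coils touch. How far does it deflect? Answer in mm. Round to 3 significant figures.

22.7 mm

N_t = 7; L_s = 5.8·8 = 46.4 mm
δ_solid = L₀ − L_s = 69.1 − 46.4 = 22.7 mm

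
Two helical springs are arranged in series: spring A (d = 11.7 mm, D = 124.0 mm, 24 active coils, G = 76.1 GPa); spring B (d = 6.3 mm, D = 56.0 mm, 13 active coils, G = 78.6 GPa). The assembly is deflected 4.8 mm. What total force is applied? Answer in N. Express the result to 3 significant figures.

11.9 N

k_A = Gd⁴/(8D³N_a) = (76.1×10³)(11.7⁴)/(8·124.0³·24) = 3.8955 N/mm
k_B = Gd⁴/(8D³N_a) = (78.6×10³)(6.3⁴)/(8·56.0³·13) = 6.7793 N/mm
Series: 1/k_eq = 1/3.8955 + 1/6.7793 = 0.40421; k_eq = 2.4739 N/mm
F = k_eq·δ = 2.4739·4.8 = 11.875 N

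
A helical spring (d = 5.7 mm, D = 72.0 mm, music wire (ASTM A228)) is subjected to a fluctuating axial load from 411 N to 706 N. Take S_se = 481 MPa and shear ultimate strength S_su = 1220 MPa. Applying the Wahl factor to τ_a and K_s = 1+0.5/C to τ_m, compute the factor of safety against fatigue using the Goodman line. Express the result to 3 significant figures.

C = D/d = 72.0/5.7 = 12.6316; K_W = (4C−1)/(4C−4)+0.615/C = 1.1132; K_s = 1+0.5/C = 1.0396
F_a = (F_max−F_min)/2 = 147.5 N; F_m = (F_max+F_min)/2 = 558.5 N
τ_a = K_W·8F_aD/(πd³) = 1.1132 × 146.03 = 162.56 MPa
τ_m = K_s·8F_mD/(πd³) = 1.0396 × 552.93 = 574.82 MPa
Goodman: 1/n_f = τ_a/S_se + τ_m/S_su = 162.56/481 + 574.82/1220 = 0.33795 + 0.47116 = 0.80911
n_f = 1/0.80911 = 1.236

1.24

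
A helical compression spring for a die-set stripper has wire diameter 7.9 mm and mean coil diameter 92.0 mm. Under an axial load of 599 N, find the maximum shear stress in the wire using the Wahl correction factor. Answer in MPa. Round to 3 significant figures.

Spring index C = D/d = 92.0/7.9 = 11.6456
K_W = (4C−1)/(4C−4) + 0.615/C = 45.582/42.582 + 0.0528 = 1.1233
τ₀ = 8FD/(πd³) = 8·599·92.0/(π·7.9³) = 440864/1548.9 = 284.63 MPa
τ_max = K·τ₀ = 1.1233 × 284.63 = 319.71 MPa

320 MPa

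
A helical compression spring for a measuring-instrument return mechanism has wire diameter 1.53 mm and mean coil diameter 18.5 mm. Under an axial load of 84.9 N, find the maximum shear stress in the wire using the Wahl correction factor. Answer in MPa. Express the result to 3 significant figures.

1250 MPa

Spring index C = D/d = 18.5/1.53 = 12.0915
K_W = (4C−1)/(4C−4) + 0.615/C = 47.366/44.366 + 0.0509 = 1.1185
τ₀ = 8FD/(πd³) = 8·84.9·18.5/(π·1.53³) = 12565.2/11.252 = 1116.7 MPa
τ_max = K·τ₀ = 1.1185 × 1116.7 = 1249 MPa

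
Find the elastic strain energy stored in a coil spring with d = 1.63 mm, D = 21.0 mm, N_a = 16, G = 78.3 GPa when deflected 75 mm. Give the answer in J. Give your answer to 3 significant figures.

k = Gd⁴/(8D³N_a) = (78.3×10³)(1.63⁴)/(8·21.0³·16) = 0.46628 N/mm
U = ½kδ² = 0.5 × 0.46628 × 75² = 1311.4 N·mm = 1.3114 J

1.31 J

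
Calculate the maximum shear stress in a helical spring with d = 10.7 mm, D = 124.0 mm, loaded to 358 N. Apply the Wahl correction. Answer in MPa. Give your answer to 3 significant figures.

104 MPa

Spring index C = D/d = 124.0/10.7 = 11.5888
K_W = (4C−1)/(4C−4) + 0.615/C = 45.355/42.355 + 0.0531 = 1.1239
τ₀ = 8FD/(πd³) = 8·358·124.0/(π·10.7³) = 355136/3848.6 = 92.277 MPa
τ_max = K·τ₀ = 1.1239 × 92.277 = 103.71 MPa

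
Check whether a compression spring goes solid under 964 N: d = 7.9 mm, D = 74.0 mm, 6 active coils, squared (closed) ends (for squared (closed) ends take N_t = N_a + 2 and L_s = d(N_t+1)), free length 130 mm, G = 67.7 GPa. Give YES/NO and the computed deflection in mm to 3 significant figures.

YES, δ = 71.1 mm

k = Gd⁴/(8D³N_a) = (67.7×10³)(7.9⁴)/(8·74.0³·6) = 13.557 N/mm
N_t = 8; L_s = 7.9·9 = 71.1 mm; δ_solid = L₀ − L_s = 130 − 71.1 = 58.9 mm
δ = F/k = 964/13.557 = 71.108 mm
δ ≥ δ_solid → spring goes solid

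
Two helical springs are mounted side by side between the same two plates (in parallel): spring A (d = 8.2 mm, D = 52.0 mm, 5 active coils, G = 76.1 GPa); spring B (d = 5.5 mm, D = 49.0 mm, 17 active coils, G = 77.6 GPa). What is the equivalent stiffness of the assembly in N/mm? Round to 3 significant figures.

65.6 N/mm

k_A = Gd⁴/(8D³N_a) = (76.1×10³)(8.2⁴)/(8·52.0³·5) = 61.174 N/mm
k_B = Gd⁴/(8D³N_a) = (77.6×10³)(5.5⁴)/(8·49.0³·17) = 4.438 N/mm
Parallel: k_eq = 61.174 + 4.438 = 65.612 N/mm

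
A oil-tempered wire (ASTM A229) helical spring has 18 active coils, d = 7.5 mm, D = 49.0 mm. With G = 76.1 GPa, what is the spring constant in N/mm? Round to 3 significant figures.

14.2 N/mm

k = Gd⁴/(8D³N_a) = (76.1×10³ × 7.5⁴) / (8 × 49.0³ × 18)
  = 2.40785e+08 / 1.69415e+07 = 14.213 N/mm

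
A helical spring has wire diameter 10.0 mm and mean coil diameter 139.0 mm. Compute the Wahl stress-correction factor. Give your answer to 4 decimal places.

1.1024

C = D/d = 139.0/10.0 = 13.9000
K_W = (4C−1)/(4C−4) + 0.615/C = 54.600/51.600 + 0.0442 = 1.1024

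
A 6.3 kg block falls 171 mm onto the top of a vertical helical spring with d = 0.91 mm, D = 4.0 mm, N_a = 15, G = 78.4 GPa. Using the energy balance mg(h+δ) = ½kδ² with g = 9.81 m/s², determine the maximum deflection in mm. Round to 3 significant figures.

64.5 mm

k = Gd⁴/(8D³N_a) = (78.4×10³)(0.91⁴)/(8·4.0³·15) = 7.0004 N/mm
W = mg = 6.3 × 9.81 = 61.803 N
½kδ² − Wδ − Wh = 0 → δ = (W + √(W² + 2kWh))/k
δ = (61.803 + √(3819.6 + 147964))/7.0004 = (61.803 + 389.59)/7.0004 = 64.482 mm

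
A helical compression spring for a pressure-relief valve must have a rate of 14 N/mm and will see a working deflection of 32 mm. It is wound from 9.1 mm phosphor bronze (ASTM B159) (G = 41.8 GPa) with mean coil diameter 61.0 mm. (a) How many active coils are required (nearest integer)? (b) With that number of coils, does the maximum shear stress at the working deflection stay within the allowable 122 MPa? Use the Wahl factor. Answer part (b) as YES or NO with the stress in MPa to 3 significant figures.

N_a = Gd⁴/(8D³k) = (41.8×10³)(9.1⁴)/(8·61.0³·14) = 11.28 → N_a = 11
Actual rate k = Gd⁴/(8D³·11) = 14.351 N/mm
Working load F = kδ = 14.351·32 = 459.22 N
C = 61.0/9.1 = 6.7033; K_W = (4C−1)/(4C−4)+0.615/C = 1.2232
τ_max = K_W·8FD/(πd³) = 1.2232·94.66 = 115.79 MPa
τ_max ≤ 122 MPa → acceptable

(a) 11 coils; (b) YES, τ_max = 116 MPa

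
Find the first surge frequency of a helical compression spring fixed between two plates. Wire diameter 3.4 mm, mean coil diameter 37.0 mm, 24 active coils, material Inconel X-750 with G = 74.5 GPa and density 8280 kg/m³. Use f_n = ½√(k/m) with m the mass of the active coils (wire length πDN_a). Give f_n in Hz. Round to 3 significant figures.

34.9 Hz

k = Gd⁴/(8D³N_a) = (74.5×10³)(3.4⁴)/(8·37.0³·24) = 1.0237 N/mm = 1023.7 N/m
Wire length L = πDN_a = π·37.0·24 = 2789.7 mm
m = ρ·(πd²/4)·L = 8280 × 9.0792×10⁻⁶ m² × 2.7897 m = 0.20972 kg
f_n = ½√(k/m) = 0.5·√(1023.7/0.20972) = 0.5·√(4881.2) = 34.933 Hz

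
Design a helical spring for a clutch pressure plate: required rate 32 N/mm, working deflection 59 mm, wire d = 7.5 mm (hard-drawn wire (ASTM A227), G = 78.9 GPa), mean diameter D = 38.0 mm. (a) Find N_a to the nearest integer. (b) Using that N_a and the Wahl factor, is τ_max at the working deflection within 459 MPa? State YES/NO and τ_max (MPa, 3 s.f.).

N_a = Gd⁴/(8D³k) = (78.9×10³)(7.5⁴)/(8·38.0³·32) = 17.77 → N_a = 18
Actual rate k = Gd⁴/(8D³·18) = 31.594 N/mm
Working load F = kδ = 31.594·59 = 1864.1 N
C = 38.0/7.5 = 5.0667; K_W = (4C−1)/(4C−4)+0.615/C = 1.3058
τ_max = K_W·8FD/(πd³) = 1.3058·427.56 = 558.32 MPa
τ_max > 459 MPa → exceeds allowable

(a) 18 coils; (b) NO, τ_max = 558 MPa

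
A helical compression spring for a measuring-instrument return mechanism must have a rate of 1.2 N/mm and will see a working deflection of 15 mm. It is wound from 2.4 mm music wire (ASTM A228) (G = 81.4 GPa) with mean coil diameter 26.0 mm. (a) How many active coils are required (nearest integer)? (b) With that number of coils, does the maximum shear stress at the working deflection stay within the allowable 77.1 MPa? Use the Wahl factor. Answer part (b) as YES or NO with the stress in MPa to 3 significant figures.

(a) 16 coils; (b) NO, τ_max = 97.7 MPa

N_a = Gd⁴/(8D³k) = (81.4×10³)(2.4⁴)/(8·26.0³·1.2) = 16.01 → N_a = 16
Actual rate k = Gd⁴/(8D³·16) = 1.2004 N/mm
Working load F = kδ = 1.2004·15 = 18.007 N
C = 26.0/2.4 = 10.8333; K_W = (4C−1)/(4C−4)+0.615/C = 1.1330
τ_max = K_W·8FD/(πd³) = 1.1330·86.24 = 97.714 MPa
τ_max > 77.1 MPa → exceeds allowable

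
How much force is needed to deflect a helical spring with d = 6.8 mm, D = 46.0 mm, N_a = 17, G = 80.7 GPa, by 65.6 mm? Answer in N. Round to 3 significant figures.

k = Gd⁴/(8D³N_a) = (80.7×10³)(6.8⁴)/(8·46.0³·17) = 13.035 N/mm
F = k·δ = 13.035 × 65.6 = 855.07 N

855 N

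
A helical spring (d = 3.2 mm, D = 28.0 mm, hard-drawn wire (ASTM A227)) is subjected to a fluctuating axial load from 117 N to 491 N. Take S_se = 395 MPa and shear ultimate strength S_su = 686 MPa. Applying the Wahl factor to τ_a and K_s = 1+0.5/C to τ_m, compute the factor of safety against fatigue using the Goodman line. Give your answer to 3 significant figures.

C = D/d = 28.0/3.2 = 8.7500; K_W = (4C−1)/(4C−4)+0.615/C = 1.1671; K_s = 1+0.5/C = 1.0571
F_a = (F_max−F_min)/2 = 187 N; F_m = (F_max+F_min)/2 = 304 N
τ_a = K_W·8F_aD/(πd³) = 1.1671 × 406.9 = 474.88 MPa
τ_m = K_s·8F_mD/(πd³) = 1.0571 × 661.49 = 699.29 MPa
Goodman: 1/n_f = τ_a/S_se + τ_m/S_su = 474.88/395 + 699.29/686 = 1.20223 + 1.01937 = 2.2216
n_f = 1/2.2216 = 0.4501

0.450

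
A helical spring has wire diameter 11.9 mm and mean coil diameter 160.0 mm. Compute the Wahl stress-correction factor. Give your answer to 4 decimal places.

1.1060

C = D/d = 160.0/11.9 = 13.4454
K_W = (4C−1)/(4C−4) + 0.615/C = 52.782/49.782 + 0.0457 = 1.1060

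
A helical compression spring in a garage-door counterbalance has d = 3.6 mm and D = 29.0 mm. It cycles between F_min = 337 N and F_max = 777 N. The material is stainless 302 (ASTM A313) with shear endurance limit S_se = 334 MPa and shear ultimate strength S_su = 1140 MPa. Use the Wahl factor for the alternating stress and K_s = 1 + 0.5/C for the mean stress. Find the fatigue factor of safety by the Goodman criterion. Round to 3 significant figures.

C = D/d = 29.0/3.6 = 8.0556; K_W = (4C−1)/(4C−4)+0.615/C = 1.1826; K_s = 1+0.5/C = 1.0621
F_a = (F_max−F_min)/2 = 220 N; F_m = (F_max+F_min)/2 = 557 N
τ_a = K_W·8F_aD/(πd³) = 1.1826 × 348.22 = 411.82 MPa
τ_m = K_s·8F_mD/(πd³) = 1.0621 × 881.63 = 936.35 MPa
Goodman: 1/n_f = τ_a/S_se + τ_m/S_su = 411.82/334 + 936.35/1140 = 1.23299 + 0.82136 = 2.0544
n_f = 1/2.0544 = 0.4868

0.487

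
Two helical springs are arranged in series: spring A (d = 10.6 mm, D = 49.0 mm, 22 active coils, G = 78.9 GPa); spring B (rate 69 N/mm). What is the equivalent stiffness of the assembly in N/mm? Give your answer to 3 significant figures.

28.3 N/mm

k_A = Gd⁴/(8D³N_a) = (78.9×10³)(10.6⁴)/(8·49.0³·22) = 48.106 N/mm
Series: 1/k_eq = 1/48.106 + 1/69 = 0.03528; k_eq = 28.345 N/mm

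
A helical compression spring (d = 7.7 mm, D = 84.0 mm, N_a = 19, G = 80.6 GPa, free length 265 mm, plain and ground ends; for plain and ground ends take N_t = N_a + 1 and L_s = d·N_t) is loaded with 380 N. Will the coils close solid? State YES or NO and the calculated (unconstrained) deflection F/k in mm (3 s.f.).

k = Gd⁴/(8D³N_a) = (80.6×10³)(7.7⁴)/(8·84.0³·19) = 3.145 N/mm
N_t = 20; L_s = 7.7·20 = 154 mm; δ_solid = L₀ − L_s = 265 − 154 = 111 mm
δ = F/k = 380/3.145 = 120.83 mm
δ ≥ δ_solid → spring goes solid

YES, δ = 121 mm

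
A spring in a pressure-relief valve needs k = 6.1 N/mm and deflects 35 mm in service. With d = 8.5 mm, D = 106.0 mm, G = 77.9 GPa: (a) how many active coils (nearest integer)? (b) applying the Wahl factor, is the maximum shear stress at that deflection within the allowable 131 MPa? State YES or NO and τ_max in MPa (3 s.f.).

N_a = Gd⁴/(8D³k) = (77.9×10³)(8.5⁴)/(8·106.0³·6.1) = 6.996 → N_a = 7
Actual rate k = Gd⁴/(8D³·7) = 6.0969 N/mm
Working load F = kδ = 6.0969·35 = 213.39 N
C = 106.0/8.5 = 12.4706; K_W = (4C−1)/(4C−4)+0.615/C = 1.1147
τ_max = K_W·8FD/(πd³) = 1.1147·93.792 = 104.55 MPa
τ_max ≤ 131 MPa → acceptable

(a) 7 coils; (b) YES, τ_max = 105 MPa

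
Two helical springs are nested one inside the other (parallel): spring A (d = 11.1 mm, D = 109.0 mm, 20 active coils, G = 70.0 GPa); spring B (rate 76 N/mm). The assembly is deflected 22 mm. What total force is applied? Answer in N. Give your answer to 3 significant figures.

1780 N

k_A = Gd⁴/(8D³N_a) = (70.0×10³)(11.1⁴)/(8·109.0³·20) = 5.1285 N/mm
Parallel: k_eq = 5.1285 + 76 = 81.129 N/mm
F = k_eq·δ = 81.129·22 = 1784.8 N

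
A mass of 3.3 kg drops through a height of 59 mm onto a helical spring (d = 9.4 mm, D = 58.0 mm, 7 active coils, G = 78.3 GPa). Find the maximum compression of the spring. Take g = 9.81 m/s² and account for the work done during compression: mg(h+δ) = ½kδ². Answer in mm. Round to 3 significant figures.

8.86 mm

k = Gd⁴/(8D³N_a) = (78.3×10³)(9.4⁴)/(8·58.0³·7) = 55.95 N/mm
W = mg = 3.3 × 9.81 = 32.373 N
½kδ² − Wδ − Wh = 0 → δ = (W + √(W² + 2kWh))/k
δ = (32.373 + √(1048 + 213730))/55.95 = (32.373 + 463.44)/55.95 = 8.8617 mm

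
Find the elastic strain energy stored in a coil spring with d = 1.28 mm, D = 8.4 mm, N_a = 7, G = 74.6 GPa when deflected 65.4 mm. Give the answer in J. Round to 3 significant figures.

12.9 J

k = Gd⁴/(8D³N_a) = (74.6×10³)(1.28⁴)/(8·8.4³·7) = 6.0333 N/mm
U = ½kδ² = 0.5 × 6.0333 × 65.4² = 12903 N·mm = 12.903 J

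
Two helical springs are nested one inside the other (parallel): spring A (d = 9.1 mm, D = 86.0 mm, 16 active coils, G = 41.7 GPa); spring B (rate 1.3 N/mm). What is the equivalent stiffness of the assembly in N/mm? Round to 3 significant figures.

k_A = Gd⁴/(8D³N_a) = (41.7×10³)(9.1⁴)/(8·86.0³·16) = 3.5123 N/mm
Parallel: k_eq = 3.5123 + 1.3 = 4.8123 N/mm

4.81 N/mm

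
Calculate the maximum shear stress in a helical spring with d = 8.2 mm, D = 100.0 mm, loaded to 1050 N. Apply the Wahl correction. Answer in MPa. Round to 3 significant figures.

Spring index C = D/d = 100.0/8.2 = 12.1951
K_W = (4C−1)/(4C−4) + 0.615/C = 47.780/44.780 + 0.0504 = 1.1174
τ₀ = 8FD/(πd³) = 8·1050·100.0/(π·8.2³) = 840000/1732.2 = 484.94 MPa
τ_max = K·τ₀ = 1.1174 × 484.94 = 541.88 MPa

542 MPa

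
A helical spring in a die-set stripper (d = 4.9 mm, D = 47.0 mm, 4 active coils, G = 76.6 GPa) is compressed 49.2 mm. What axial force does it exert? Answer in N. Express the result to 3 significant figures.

k = Gd⁴/(8D³N_a) = (76.6×10³)(4.9⁴)/(8·47.0³·4) = 13.291 N/mm
F = k·δ = 13.291 × 49.2 = 653.94 N

654 N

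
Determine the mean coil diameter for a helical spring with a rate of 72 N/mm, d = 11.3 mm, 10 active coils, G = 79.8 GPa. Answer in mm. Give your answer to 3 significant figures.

60.9 mm

D = (Gd⁴/(8N_a·k))^(1/3) = (79.8×10³·11.3⁴/(8·10·72))^(1/3)
  = (225889)^(1/3) = 60.9020 mm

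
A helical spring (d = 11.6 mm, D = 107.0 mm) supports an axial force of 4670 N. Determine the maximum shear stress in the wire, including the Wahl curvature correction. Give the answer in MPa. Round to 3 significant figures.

944 MPa

Spring index C = D/d = 107.0/11.6 = 9.2241
K_W = (4C−1)/(4C−4) + 0.615/C = 35.897/32.897 + 0.0667 = 1.1579
τ₀ = 8FD/(πd³) = 8·4670·107.0/(π·11.6³) = 3.99752e+06/4903.7 = 815.2 MPa
τ_max = K·τ₀ = 1.1579 × 815.2 = 943.9 MPa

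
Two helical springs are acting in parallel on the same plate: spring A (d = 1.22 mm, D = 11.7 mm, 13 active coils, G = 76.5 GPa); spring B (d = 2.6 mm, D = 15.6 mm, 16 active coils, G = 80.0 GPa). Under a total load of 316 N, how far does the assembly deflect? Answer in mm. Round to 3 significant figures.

37.0 mm

k_A = Gd⁴/(8D³N_a) = (76.5×10³)(1.22⁴)/(8·11.7³·13) = 1.0174 N/mm
k_B = Gd⁴/(8D³N_a) = (80.0×10³)(2.6⁴)/(8·15.6³·16) = 7.5231 N/mm
Parallel: k_eq = 1.0174 + 7.5231 = 8.5406 N/mm
δ = F/k_eq = 316/8.5406 = 37 mm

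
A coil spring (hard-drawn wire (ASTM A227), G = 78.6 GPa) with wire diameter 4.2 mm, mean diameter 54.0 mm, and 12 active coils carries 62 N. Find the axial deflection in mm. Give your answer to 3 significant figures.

38.3 mm

k = Gd⁴/(8D³N_a) = (78.6×10³)(4.2⁴)/(8·54.0³·12) = 1.618 N/mm
δ = F/k = 62 / 1.618 = 38.32 mm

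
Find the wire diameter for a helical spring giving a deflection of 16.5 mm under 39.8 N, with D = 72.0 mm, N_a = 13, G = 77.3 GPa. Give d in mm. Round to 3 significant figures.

5.90 mm

Required rate k = F/δ = 39.8/16.5 = 2.4121 N/mm
d = (8D³N_a·k / G)^(1/4) = (8·72.0³·13·2.4121 / (77.3×10³))^0.25
  = (1211.3)^0.25 = 5.8995 mm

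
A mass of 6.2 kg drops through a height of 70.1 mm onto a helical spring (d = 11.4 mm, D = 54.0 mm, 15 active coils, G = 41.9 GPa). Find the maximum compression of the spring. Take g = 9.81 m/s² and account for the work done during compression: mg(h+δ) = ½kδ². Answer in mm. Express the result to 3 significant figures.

16.8 mm

k = Gd⁴/(8D³N_a) = (41.9×10³)(11.4⁴)/(8·54.0³·15) = 37.452 N/mm
W = mg = 6.2 × 9.81 = 60.822 N
½kδ² − Wδ − Wh = 0 → δ = (W + √(W² + 2kWh))/k
δ = (60.822 + √(3699.3 + 319359))/37.452 = (60.822 + 568.38)/37.452 = 16.8 mm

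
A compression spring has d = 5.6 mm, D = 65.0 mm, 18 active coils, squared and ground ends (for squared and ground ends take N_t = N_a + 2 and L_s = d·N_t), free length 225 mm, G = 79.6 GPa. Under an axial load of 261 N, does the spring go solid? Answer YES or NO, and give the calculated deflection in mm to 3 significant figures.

YES, δ = 132 mm

k = Gd⁴/(8D³N_a) = (79.6×10³)(5.6⁴)/(8·65.0³·18) = 1.9795 N/mm
N_t = 20; L_s = 5.6·20 = 112 mm; δ_solid = L₀ − L_s = 225 − 112 = 113 mm
δ = F/k = 261/1.9795 = 131.85 mm
δ ≥ δ_solid → spring goes solid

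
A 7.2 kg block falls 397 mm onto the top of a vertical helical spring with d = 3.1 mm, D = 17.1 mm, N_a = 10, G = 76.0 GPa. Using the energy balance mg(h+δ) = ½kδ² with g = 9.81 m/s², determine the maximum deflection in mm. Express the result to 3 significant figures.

60.7 mm

k = Gd⁴/(8D³N_a) = (76.0×10³)(3.1⁴)/(8·17.1³·10) = 17.546 N/mm
W = mg = 7.2 × 9.81 = 70.632 N
½kδ² − Wδ − Wh = 0 → δ = (W + √(W² + 2kWh))/k
δ = (70.632 + √(4988.9 + 984020))/17.546 = (70.632 + 994.49)/17.546 = 60.704 mm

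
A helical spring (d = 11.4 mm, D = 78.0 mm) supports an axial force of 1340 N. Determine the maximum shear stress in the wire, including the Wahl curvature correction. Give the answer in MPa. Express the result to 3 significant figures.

Spring index C = D/d = 78.0/11.4 = 6.8421
K_W = (4C−1)/(4C−4) + 0.615/C = 26.368/23.368 + 0.0899 = 1.2183
τ₀ = 8FD/(πd³) = 8·1340·78.0/(π·11.4³) = 836160/4654.4 = 179.65 MPa
τ_max = K·τ₀ = 1.2183 × 179.65 = 218.86 MPa

219 MPa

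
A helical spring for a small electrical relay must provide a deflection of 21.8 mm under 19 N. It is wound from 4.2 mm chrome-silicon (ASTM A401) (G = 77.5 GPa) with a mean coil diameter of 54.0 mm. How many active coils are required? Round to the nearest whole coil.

Required rate k = F/δ = 19/21.8 = 0.87156 N/mm
N_a = Gd⁴/(8D³k) = (77.5×10³ × 4.2⁴)/(8 × 54.0³ × 0.87156)
    = 2.41156e+07 / 1.09791e+06 = 21.96 → 22 coils

22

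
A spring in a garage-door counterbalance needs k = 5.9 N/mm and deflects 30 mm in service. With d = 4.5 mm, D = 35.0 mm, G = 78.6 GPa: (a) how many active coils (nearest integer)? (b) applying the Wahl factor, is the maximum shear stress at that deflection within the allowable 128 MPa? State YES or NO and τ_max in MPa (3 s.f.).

(a) 16 coils; (b) NO, τ_max = 205 MPa

N_a = Gd⁴/(8D³k) = (78.6×10³)(4.5⁴)/(8·35.0³·5.9) = 15.93 → N_a = 16
Actual rate k = Gd⁴/(8D³·16) = 5.873 N/mm
Working load F = kδ = 5.873·30 = 176.19 N
C = 35.0/4.5 = 7.7778; K_W = (4C−1)/(4C−4)+0.615/C = 1.1897
τ_max = K_W·8FD/(πd³) = 1.1897·172.33 = 205.02 MPa
τ_max > 128 MPa → exceeds allowable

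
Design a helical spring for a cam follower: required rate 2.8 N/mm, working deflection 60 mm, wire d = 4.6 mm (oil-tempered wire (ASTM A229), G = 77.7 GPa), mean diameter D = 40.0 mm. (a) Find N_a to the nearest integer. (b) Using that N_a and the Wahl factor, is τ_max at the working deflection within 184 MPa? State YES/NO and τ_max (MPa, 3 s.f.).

(a) 24 coils; (b) NO, τ_max = 208 MPa

N_a = Gd⁴/(8D³k) = (77.7×10³)(4.6⁴)/(8·40.0³·2.8) = 24.27 → N_a = 24
Actual rate k = Gd⁴/(8D³·24) = 2.8312 N/mm
Working load F = kδ = 2.8312·60 = 169.87 N
C = 40.0/4.6 = 8.6957; K_W = (4C−1)/(4C−4)+0.615/C = 1.1682
τ_max = K_W·8FD/(πd³) = 1.1682·177.77 = 207.66 MPa
τ_max > 184 MPa → exceeds allowable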